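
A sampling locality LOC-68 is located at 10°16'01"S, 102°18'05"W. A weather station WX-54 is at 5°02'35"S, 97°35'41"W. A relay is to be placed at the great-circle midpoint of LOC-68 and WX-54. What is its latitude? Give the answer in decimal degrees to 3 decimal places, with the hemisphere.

7.661°S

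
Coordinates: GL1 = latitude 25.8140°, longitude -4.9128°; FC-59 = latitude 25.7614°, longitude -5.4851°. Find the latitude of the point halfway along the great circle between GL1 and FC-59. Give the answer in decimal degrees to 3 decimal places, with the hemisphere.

Bx = cos φ₂ cos Δλ = 0.900567,  By = cos φ₂ sin Δλ = -0.008996
φₘ = atan2(sin φ₁ + sin φ₂, √((cos φ₁ + Bx)² + By²)) = 25.78798°
λₘ = λ₁ + atan2(By, cos φ₁ + Bx) = -5.19901°

25.788°N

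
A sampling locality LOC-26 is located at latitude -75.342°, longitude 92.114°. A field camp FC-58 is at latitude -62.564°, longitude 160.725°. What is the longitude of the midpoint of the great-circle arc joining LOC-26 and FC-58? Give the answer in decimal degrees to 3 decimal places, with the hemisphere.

Bx = cos φ₂ cos Δλ = 0.168037,  By = cos φ₂ sin Δλ = 0.429023
φₘ = atan2(sin φ₁ + sin φ₂, √((cos φ₁ + Bx)² + By²)) = -72.04401°
λₘ = λ₁ + atan2(By, cos φ₁ + Bx) = 137.64893°

137.649°E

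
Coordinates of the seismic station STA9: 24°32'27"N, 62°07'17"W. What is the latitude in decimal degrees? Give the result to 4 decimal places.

24.5408°N

24° + 32′/60 + 27″/3600 = 24 + 0.53333 + 0.00750 = 24.5408°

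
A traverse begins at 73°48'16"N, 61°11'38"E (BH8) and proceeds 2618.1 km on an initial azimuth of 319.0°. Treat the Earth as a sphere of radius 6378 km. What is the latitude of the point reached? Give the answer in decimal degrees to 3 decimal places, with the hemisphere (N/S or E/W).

74.696°N

BH8: φ = +73.80444°, λ = +61.19389°
δ = d/R = 2618.1/6378 = 0.410489 rad
φ₂ = arcsin(sin φ₁ cos δ + cos φ₁ sin δ cos θ)
   = arcsin(0.96032·0.91693 + 0.27892·0.39906·0.75471) = 74.69620°
λ₂ = λ₁ + atan2(sin θ sin δ cos φ₁, cos δ − sin φ₁ sin φ₂) = -36.09255°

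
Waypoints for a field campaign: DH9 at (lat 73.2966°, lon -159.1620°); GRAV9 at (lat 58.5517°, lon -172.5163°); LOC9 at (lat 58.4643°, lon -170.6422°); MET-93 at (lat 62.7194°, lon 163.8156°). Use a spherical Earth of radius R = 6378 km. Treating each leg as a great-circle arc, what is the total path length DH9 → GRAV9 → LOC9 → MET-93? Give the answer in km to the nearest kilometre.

DH9→GRAV9: c = 0.272824 rad, d = 1740.07 km
GRAV9→LOC9: c = 0.017154 rad, d = 109.41 km
LOC9→MET-93: c = 0.229350 rad, d = 1462.80 km
Total = 1740.07 + 109.41 + 1462.80 = 3312.27 km

3312 km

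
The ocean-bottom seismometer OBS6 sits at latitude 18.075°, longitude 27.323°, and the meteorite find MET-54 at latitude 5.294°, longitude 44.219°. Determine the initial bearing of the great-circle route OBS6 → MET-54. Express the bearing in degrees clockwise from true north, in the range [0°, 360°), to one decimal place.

125.7°

Δλ = 16.8960°
y = sin Δλ · cos φ₂ = 0.289396
x = cos φ₁ sin φ₂ − sin φ₁ cos φ₂ cos Δλ = -0.207889
θ = atan2(y, x) = 125.6918° → 125.6918° (mod 360°)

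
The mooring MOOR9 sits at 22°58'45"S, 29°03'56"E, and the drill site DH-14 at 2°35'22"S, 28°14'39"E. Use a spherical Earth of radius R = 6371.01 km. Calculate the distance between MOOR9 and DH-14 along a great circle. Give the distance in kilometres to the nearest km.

2269 km

MOOR9: φ = -22.97917°, λ = +29.06556°
DH-14: φ = -2.58944°, λ = +28.24417°
Δφ = 20.3897°,  Δλ = -0.8214°
a = sin²(Δφ/2) + cos φ₁ cos φ₂ sin²(Δλ/2) = 0.031375
c = 2·arcsin(√a) = 0.356139 rad = 20.4053°
d = R·c = 6371.01 × 0.356139 = 2269.0 km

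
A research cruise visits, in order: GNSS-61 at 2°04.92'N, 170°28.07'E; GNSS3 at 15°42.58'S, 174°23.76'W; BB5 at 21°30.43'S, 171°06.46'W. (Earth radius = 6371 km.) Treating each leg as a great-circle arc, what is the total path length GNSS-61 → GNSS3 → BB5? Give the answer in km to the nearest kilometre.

GNSS-61: φ = +2.08200°, λ = +170.46783°
GNSS3: φ = -15.70967°, λ = -174.39600°
BB5: φ = -21.50717°, λ = -171.10767°
GNSS-61→GNSS3: c = 0.405767 rad, d = 2585.14 km
GNSS3→BB5: c = 0.114863 rad, d = 731.79 km
Total = 2585.14 + 731.79 = 3316.94 km

3317 km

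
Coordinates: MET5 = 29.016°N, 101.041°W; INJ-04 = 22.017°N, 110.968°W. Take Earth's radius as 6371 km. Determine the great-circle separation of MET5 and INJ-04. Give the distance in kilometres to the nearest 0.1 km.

1263.1 km

Δφ = -6.9990°,  Δλ = -9.9270°
a = sin²(Δφ/2) + cos φ₁ cos φ₂ sin²(Δλ/2) = 0.009795
c = 2·arcsin(√a) = 0.198262 rad = 11.3595°
d = R·c = 6371 × 0.198262 = 1263.1 km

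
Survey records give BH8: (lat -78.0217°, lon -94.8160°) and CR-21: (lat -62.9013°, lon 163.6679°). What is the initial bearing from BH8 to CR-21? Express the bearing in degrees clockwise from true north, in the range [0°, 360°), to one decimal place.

Δλ = -101.5161°
y = sin Δλ · cos φ₂ = -0.446354
x = cos φ₁ sin φ₂ − sin φ₁ cos φ₂ cos Δλ = -0.273720
θ = atan2(y, x) = -121.5181° → 238.4819° (mod 360°)

238.5°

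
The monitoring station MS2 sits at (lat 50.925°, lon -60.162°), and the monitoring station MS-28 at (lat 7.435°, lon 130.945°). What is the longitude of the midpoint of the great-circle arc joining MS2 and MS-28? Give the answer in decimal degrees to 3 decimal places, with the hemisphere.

Bx = cos φ₂ cos Δλ = -0.973019,  By = cos φ₂ sin Δλ = -0.191022
φₘ = atan2(sin φ₁ + sin φ₂, √((cos φ₁ + Bx)² + By²)) = 66.57946°
λₘ = λ₁ + atan2(By, cos φ₁ + Bx) = 148.97474°

148.975°E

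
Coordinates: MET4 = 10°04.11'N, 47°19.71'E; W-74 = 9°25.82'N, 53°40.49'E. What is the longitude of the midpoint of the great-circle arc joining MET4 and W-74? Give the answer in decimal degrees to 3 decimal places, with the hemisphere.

MET4: φ = +10.06850°, λ = +47.32850°
W-74: φ = +9.43033°, λ = +53.67483°
Bx = cos φ₂ cos Δλ = 0.980440,  By = cos φ₂ sin Δλ = 0.109044
φₘ = atan2(sin φ₁ + sin φ₂, √((cos φ₁ + Bx)² + By²)) = 9.76410°
λₘ = λ₁ + atan2(By, cos φ₁ + Bx) = 50.50471°

50.505°E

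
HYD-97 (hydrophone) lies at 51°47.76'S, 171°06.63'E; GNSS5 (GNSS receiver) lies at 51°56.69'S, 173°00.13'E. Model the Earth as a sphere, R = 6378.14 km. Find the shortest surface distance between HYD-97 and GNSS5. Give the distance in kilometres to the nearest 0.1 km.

131.1 km

HYD-97: φ = -51.79600°, λ = +171.11050°
GNSS5: φ = -51.94483°, λ = +173.00217°
Δφ = -0.1488°,  Δλ = 1.8917°
a = sin²(Δφ/2) + cos φ₁ cos φ₂ sin²(Δλ/2) = 0.000106
c = 2·arcsin(√a) = 0.020550 rad = 1.1774°
d = R·c = 6378.14 × 0.020550 = 131.1 km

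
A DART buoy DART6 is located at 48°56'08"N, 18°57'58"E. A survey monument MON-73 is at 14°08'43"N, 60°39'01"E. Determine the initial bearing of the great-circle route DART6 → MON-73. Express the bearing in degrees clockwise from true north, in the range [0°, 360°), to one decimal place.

120.9°

DART6: φ = +48.93556°, λ = +18.96611°
MON-73: φ = +14.14528°, λ = +60.65028°
Δλ = 41.6842°
y = sin Δλ · cos φ₂ = 0.644860
x = cos φ₁ sin φ₂ − sin φ₁ cos φ₂ cos Δλ = -0.385473
θ = atan2(y, x) = 120.8694° → 120.8694° (mod 360°)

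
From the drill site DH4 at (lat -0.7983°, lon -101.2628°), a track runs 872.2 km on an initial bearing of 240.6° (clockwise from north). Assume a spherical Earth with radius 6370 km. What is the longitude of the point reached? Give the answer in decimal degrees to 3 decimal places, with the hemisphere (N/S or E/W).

108.115°W

δ = d/R = 872.2/6370 = 0.136923 rad
φ₂ = arcsin(sin φ₁ cos δ + cos φ₁ sin δ cos θ)
   = arcsin(-0.01393·0.99064 + 0.99990·0.13650·-0.49090) = -4.63466°
λ₂ = λ₁ + atan2(sin θ sin δ cos φ₁, cos δ − sin φ₁ sin φ₂) = -108.11491°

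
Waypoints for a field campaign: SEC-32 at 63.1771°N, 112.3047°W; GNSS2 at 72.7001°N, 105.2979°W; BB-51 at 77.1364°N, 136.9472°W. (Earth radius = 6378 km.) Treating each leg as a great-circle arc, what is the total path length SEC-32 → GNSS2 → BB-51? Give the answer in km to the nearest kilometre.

2121 km

SEC-32→GNSS2: c = 0.172159 rad, d = 1098.03 km
GNSS2→BB-51: c = 0.160436 rad, d = 1023.26 km
Total = 1098.03 + 1023.26 = 2121.29 km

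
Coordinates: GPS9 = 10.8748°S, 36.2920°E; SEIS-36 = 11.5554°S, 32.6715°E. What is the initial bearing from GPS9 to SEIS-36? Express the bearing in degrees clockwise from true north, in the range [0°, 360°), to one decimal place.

Δλ = -3.6205°
y = sin Δλ · cos φ₂ = -0.061868
x = cos φ₁ sin φ₂ − sin φ₁ cos φ₂ cos Δλ = -0.012247
θ = atan2(y, x) = -101.1975° → 258.8025° (mod 360°)

258.8°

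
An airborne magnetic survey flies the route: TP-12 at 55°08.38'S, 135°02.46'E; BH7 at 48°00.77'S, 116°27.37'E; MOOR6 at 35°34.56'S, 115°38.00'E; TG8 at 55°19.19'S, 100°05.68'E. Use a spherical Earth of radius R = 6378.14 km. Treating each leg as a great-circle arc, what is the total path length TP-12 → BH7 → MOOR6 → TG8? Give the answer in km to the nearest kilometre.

TP-12: φ = -55.13967°, λ = +135.04100°
BH7: φ = -48.01283°, λ = +116.45617°
MOOR6: φ = -35.57600°, λ = +115.63333°
TG8: φ = -55.31983°, λ = +100.09467°
TP-12→BH7: c = 0.235770 rad, d = 1503.78 km
BH7→MOOR6: c = 0.217324 rad, d = 1386.12 km
MOOR6→TG8: c = 0.391606 rad, d = 2497.72 km
Total = 1503.78 + 1386.12 + 2497.72 = 5387.62 km

5388 km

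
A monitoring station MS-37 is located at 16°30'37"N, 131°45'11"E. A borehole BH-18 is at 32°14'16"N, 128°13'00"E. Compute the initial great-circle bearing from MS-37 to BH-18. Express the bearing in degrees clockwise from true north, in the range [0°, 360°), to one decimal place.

MS-37: φ = +16.51028°, λ = +131.75306°
BH-18: φ = +32.23778°, λ = +128.21667°
Δλ = -3.5364°
y = sin Δλ · cos φ₂ = -0.052174
x = cos φ₁ sin φ₂ − sin φ₁ cos φ₂ cos Δλ = 0.271520
θ = atan2(y, x) = -10.8770° → 349.1230° (mod 360°)

349.1°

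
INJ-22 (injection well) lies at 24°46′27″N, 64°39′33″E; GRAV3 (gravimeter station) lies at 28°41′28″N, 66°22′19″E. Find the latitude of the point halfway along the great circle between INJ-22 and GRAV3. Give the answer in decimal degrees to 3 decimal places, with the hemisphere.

INJ-22: φ = +24.77417°, λ = +64.65917°
GRAV3: φ = +28.69111°, λ = +66.37194°
Bx = cos φ₂ cos Δλ = 0.876829,  By = cos φ₂ sin Δλ = 0.026219
φₘ = atan2(sin φ₁ + sin φ₂, √((cos φ₁ + Bx)² + By²)) = 26.73521°
λₘ = λ₁ + atan2(By, cos φ₁ + Bx) = 65.50081°

26.735°N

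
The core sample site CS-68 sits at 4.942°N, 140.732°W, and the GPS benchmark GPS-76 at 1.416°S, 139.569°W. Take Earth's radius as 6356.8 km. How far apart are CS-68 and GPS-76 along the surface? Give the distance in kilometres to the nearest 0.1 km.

717.1 km

Δφ = -6.3580°,  Δλ = 1.1630°
a = sin²(Δφ/2) + cos φ₁ cos φ₂ sin²(Δλ/2) = 0.003178
c = 2·arcsin(√a) = 0.112806 rad = 6.4633°
d = R·c = 6356.8 × 0.112806 = 717.1 km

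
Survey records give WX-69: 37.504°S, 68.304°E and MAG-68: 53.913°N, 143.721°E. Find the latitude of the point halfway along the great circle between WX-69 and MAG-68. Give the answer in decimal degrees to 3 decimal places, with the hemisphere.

10.263°N

Bx = cos φ₂ cos Δλ = 0.148303,  By = cos φ₂ sin Δλ = 0.570037
φₘ = atan2(sin φ₁ + sin φ₂, √((cos φ₁ + Bx)² + By²)) = 10.26334°
λₘ = λ₁ + atan2(By, cos φ₁ + Bx) = 99.49401°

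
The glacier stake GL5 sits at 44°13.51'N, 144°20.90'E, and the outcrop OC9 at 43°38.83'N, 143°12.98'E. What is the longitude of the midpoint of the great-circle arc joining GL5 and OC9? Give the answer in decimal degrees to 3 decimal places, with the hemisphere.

143.780°E

GL5: φ = +44.22517°, λ = +144.34833°
OC9: φ = +43.64717°, λ = +143.21633°
Bx = cos φ₂ cos Δλ = 0.723463,  By = cos φ₂ sin Δλ = -0.014295
φₘ = atan2(sin φ₁ + sin φ₂, √((cos φ₁ + Bx)² + By²)) = 43.93756°
λₘ = λ₁ + atan2(By, cos φ₁ + Bx) = 143.77958°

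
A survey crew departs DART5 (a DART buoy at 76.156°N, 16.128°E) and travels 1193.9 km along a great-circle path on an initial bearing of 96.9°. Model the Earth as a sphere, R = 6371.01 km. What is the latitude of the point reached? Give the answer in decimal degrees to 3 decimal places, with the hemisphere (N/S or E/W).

71.549°N

δ = d/R = 1193.9/6371.01 = 0.187396 rad
φ₂ = arcsin(sin φ₁ cos δ + cos φ₁ sin δ cos θ)
   = arcsin(0.97095·0.98249 + 0.23928·0.18630·-0.12014) = 71.54936°
λ₂ = λ₁ + atan2(sin θ sin δ cos φ₁, cos δ − sin φ₁ sin φ₂) = 51.88777°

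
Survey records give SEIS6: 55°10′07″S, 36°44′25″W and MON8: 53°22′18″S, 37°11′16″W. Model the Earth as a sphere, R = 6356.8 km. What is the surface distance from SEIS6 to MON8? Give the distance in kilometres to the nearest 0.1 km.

201.5 km

SEIS6: φ = -55.16861°, λ = -36.74028°
MON8: φ = -53.37167°, λ = -37.18778°
Δφ = 1.7969°,  Δλ = -0.4475°
a = sin²(Δφ/2) + cos φ₁ cos φ₂ sin²(Δλ/2) = 0.000251
c = 2·arcsin(√a) = 0.031692 rad = 1.8158°
d = R·c = 6356.8 × 0.031692 = 201.5 km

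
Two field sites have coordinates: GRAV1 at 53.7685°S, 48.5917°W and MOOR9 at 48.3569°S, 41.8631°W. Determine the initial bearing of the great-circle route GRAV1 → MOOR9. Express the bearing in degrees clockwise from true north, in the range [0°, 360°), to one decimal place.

40.7°

Δλ = 6.7286°
y = sin Δλ · cos φ₂ = 0.077856
x = cos φ₁ sin φ₂ − sin φ₁ cos φ₂ cos Δλ = 0.090618
θ = atan2(y, x) = 40.6680° → 40.6680° (mod 360°)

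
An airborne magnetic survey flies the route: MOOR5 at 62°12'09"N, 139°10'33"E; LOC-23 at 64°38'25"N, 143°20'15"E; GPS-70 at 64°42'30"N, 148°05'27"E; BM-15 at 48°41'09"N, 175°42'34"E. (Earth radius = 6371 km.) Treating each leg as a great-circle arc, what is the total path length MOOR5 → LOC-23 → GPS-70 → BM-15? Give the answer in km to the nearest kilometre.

2982 km

MOOR5: φ = +62.20250°, λ = +139.17583°
LOC-23: φ = +64.64028°, λ = +143.33750°
GPS-70: φ = +64.70833°, λ = +148.09083°
BM-15: φ = +48.68583°, λ = +175.70944°
MOOR5→LOC-23: c = 0.053516 rad, d = 340.95 km
LOC-23→GPS-70: c = 0.035499 rad, d = 226.17 km
GPS-70→BM-15: c = 0.379055 rad, d = 2414.96 km
Total = 340.95 + 226.17 + 2414.96 = 2982.08 km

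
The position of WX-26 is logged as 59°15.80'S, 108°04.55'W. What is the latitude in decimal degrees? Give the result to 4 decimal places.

59.2633°S

59° + 15.80′/60 = 59 + 0.26333 = 59.2633°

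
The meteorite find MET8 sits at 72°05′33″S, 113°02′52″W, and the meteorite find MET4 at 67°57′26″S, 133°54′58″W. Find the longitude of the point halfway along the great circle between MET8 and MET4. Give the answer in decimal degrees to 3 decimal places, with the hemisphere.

124.530°W

MET8: φ = -72.09250°, λ = -113.04778°
MET4: φ = -67.95722°, λ = -133.91611°
Bx = cos φ₂ cos Δλ = 0.350680,  By = cos φ₂ sin Δλ = -0.133690
φₘ = atan2(sin φ₁ + sin φ₂, √((cos φ₁ + Bx)² + By²)) = -70.32660°
λₘ = λ₁ + atan2(By, cos φ₁ + Bx) = -124.52982°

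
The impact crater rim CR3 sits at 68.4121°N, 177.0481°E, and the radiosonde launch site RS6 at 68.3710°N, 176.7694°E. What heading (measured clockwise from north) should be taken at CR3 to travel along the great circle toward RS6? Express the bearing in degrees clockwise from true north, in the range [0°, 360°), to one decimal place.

Δλ = -0.2787°
y = sin Δλ · cos φ₂ = -0.001793
x = cos φ₁ sin φ₂ − sin φ₁ cos φ₂ cos Δλ = -0.000713
θ = atan2(y, x) = -111.6940° → 248.3060° (mod 360°)

248.3°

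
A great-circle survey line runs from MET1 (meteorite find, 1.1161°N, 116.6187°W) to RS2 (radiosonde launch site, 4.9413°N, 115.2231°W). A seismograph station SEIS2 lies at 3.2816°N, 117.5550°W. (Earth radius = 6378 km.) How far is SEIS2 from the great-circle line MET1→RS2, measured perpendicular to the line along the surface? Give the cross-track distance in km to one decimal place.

180.2 km

δ₁₃ = central angle MET1→SEIS2 = 0.041171 rad  (haversine)
θ₁₃ = bearing MET1→SEIS2 = 336.649°,  θ₁₂ = bearing MET1→RS2 = 19.986°
dₓₜ = R·arcsin(sin δ₁₃ · sin(θ₁₃ − θ₁₂)) = 6378·arcsin(0.04116·sin(316.664°)) = -180.185 km
|dₓₜ| = 180.185 km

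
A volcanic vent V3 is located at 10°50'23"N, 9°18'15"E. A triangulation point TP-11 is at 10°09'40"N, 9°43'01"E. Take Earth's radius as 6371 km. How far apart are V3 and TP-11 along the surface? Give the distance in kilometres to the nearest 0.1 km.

V3: φ = +10.83972°, λ = +9.30417°
TP-11: φ = +10.16111°, λ = +9.71694°
Δφ = -0.6786°,  Δλ = 0.4128°
a = sin²(Δφ/2) + cos φ₁ cos φ₂ sin²(Δλ/2) = 0.000048
c = 2·arcsin(√a) = 0.013801 rad = 0.7907°
d = R·c = 6371 × 0.013801 = 87.9 km

87.9 km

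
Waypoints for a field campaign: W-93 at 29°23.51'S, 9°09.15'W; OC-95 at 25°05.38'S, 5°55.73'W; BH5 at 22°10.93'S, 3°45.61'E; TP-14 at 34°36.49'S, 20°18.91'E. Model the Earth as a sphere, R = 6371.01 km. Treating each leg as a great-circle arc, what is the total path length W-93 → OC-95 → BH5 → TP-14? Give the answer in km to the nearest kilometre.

W-93: φ = -29.39183°, λ = -9.15250°
OC-95: φ = -25.08967°, λ = -5.92883°
BH5: φ = -22.18217°, λ = +3.76017°
TP-14: φ = -34.60817°, λ = +20.31517°
W-93→OC-95: c = 0.090212 rad, d = 574.74 km
OC-95→BH5: c = 0.162965 rad, d = 1038.25 km
BH5→TP-14: c = 0.333258 rad, d = 2123.19 km
Total = 574.74 + 1038.25 + 2123.19 = 3736.18 km

3736 km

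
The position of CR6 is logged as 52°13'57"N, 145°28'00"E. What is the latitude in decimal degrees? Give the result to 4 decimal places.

52.2325°N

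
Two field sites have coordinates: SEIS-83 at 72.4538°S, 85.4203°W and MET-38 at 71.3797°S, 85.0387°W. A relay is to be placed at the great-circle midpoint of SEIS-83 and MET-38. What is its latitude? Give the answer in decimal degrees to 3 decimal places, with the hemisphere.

Bx = cos φ₂ cos Δλ = 0.319288,  By = cos φ₂ sin Δλ = 0.002127
φₘ = atan2(sin φ₁ + sin φ₂, √((cos φ₁ + Bx)² + By²)) = -71.91684°
λₘ = λ₁ + atan2(By, cos φ₁ + Bx) = -85.22402°

71.917°S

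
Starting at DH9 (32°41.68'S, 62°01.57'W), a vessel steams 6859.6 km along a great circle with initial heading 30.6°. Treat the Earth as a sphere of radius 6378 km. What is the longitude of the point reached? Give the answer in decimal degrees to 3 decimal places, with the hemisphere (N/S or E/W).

33.058°W

DH9: φ = -32.69467°, λ = -62.02617°
δ = d/R = 6859.6/6378 = 1.075510 rad
φ₂ = arcsin(sin φ₁ cos δ + cos φ₁ sin δ cos θ)
   = arcsin(-0.54016·0.47528 + 0.84156·0.87983·0.86074) = 22.37031°
λ₂ = λ₁ + atan2(sin θ sin δ cos φ₁, cos δ − sin φ₁ sin φ₂) = -33.05828°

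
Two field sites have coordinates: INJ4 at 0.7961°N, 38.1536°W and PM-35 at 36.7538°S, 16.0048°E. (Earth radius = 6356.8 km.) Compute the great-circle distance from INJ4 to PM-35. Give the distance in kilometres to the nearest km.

6941 km

Δφ = -37.5499°,  Δλ = 54.1584°
a = sin²(Δφ/2) + cos φ₁ cos φ₂ sin²(Δλ/2) = 0.269606
c = 2·arcsin(√a) = 1.091913 rad = 62.5620°
d = R·c = 6356.8 × 1.091913 = 6941.1 km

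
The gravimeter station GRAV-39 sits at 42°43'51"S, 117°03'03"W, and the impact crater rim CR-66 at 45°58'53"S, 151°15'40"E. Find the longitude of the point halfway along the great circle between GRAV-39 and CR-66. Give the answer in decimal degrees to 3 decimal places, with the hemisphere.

GRAV-39: φ = -42.73083°, λ = -117.05083°
CR-66: φ = -45.98139°, λ = +151.26111°
Bx = cos φ₂ cos Δλ = -0.020470,  By = cos φ₂ sin Δλ = -0.694590
φₘ = atan2(sin φ₁ + sin φ₂, √((cos φ₁ + Bx)² + By²)) = -54.52099°
λₘ = λ₁ + atan2(By, cos φ₁ + Bx) = -161.25819°

161.258°W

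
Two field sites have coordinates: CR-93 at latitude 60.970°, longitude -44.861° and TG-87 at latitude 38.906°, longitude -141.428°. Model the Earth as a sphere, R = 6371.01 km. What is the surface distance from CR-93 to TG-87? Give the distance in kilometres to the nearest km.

Δφ = -22.0640°,  Δλ = -96.5670°
a = sin²(Δφ/2) + cos φ₁ cos φ₂ sin²(Δλ/2) = 0.247023
c = 2·arcsin(√a) = 1.040309 rad = 59.6053°
d = R·c = 6371.01 × 1.040309 = 6627.8 km

6628 km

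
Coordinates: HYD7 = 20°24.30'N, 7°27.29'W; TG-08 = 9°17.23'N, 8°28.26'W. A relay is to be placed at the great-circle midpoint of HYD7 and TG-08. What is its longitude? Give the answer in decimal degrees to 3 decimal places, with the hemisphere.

7.976°W

HYD7: φ = +20.40500°, λ = -7.45483°
TG-08: φ = +9.28717°, λ = -8.47100°
Bx = cos φ₂ cos Δλ = 0.986737,  By = cos φ₂ sin Δλ = -0.017502
φₘ = atan2(sin φ₁ + sin φ₂, √((cos φ₁ + Bx)² + By²)) = 14.84664°
λₘ = λ₁ + atan2(By, cos φ₁ + Bx) = -7.97602°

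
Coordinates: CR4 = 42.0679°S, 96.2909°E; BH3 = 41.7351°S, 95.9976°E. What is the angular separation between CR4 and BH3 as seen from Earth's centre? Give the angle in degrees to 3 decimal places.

0.398°

Δφ = 0.3328°,  Δλ = -0.2933°
a = sin²(Δφ/2) + cos φ₁ cos φ₂ sin²(Δλ/2) = 0.000012
c = 2·arcsin(√a) = 0.006947 rad = 0.3980°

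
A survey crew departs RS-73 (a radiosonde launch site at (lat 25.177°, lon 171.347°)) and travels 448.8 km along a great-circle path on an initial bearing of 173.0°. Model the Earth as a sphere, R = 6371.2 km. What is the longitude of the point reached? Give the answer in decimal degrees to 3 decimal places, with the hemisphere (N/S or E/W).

δ = d/R = 448.8/6371.2 = 0.070442 rad
φ₂ = arcsin(sin φ₁ cos δ + cos φ₁ sin δ cos θ)
   = arcsin(0.42542·0.99752 + 0.90500·0.07038·-0.99255) = 21.17014°
λ₂ = λ₁ + atan2(sin θ sin δ cos φ₁, cos δ − sin φ₁ sin φ₂) = 171.87404°

171.874°E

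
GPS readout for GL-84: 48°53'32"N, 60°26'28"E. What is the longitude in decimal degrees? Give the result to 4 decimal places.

60.4411°E

60° + 26′/60 + 28″/3600 = 60 + 0.43333 + 0.00778 = 60.4411°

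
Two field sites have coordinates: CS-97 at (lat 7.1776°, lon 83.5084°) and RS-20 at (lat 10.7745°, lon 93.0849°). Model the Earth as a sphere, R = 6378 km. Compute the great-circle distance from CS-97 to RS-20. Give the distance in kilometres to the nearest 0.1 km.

1126.3 km

Δφ = 3.5969°,  Δλ = 9.5765°
a = sin²(Δφ/2) + cos φ₁ cos φ₂ sin²(Δλ/2) = 0.007776
c = 2·arcsin(√a) = 0.176596 rad = 10.1182°
d = R·c = 6378 × 0.176596 = 1126.3 km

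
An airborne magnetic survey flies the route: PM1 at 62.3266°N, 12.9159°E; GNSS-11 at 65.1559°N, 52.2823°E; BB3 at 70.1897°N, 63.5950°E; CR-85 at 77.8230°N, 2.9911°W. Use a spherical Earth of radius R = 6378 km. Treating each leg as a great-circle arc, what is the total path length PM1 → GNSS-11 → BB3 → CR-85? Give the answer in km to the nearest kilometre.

4730 km

PM1→GNSS-11: c = 0.302795 rad, d = 1931.22 km
GNSS-11→BB3: c = 0.115158 rad, d = 734.48 km
BB3→CR-85: c = 0.323720 rad, d = 2064.69 km
Total = 1931.22 + 734.48 + 2064.69 = 4730.39 km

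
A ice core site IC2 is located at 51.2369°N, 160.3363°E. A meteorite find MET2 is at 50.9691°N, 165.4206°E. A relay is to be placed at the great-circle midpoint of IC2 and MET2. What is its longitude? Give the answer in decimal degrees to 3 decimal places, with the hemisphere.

Bx = cos φ₂ cos Δλ = 0.627262,  By = cos φ₂ sin Δλ = 0.055808
φₘ = atan2(sin φ₁ + sin φ₂, √((cos φ₁ + Bx)² + By²)) = 51.13057°
λₘ = λ₁ + atan2(By, cos φ₁ + Bx) = 162.88582°

162.886°E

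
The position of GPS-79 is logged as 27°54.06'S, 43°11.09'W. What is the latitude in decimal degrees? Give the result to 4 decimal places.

27.9010°S

27° + 54.06′/60 = 27 + 0.90100 = 27.9010°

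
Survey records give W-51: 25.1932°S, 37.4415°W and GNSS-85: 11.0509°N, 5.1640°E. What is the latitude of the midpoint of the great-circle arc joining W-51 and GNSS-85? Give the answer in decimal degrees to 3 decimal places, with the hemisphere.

7.583°S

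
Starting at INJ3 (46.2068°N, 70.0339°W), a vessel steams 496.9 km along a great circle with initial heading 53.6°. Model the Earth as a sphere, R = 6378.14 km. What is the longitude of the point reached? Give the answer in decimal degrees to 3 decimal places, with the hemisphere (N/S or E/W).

δ = d/R = 496.9/6378.14 = 0.077907 rad
φ₂ = arcsin(sin φ₁ cos δ + cos φ₁ sin δ cos θ)
   = arcsin(0.72184·0.99697 + 0.69206·0.07783·0.59342) = 48.73049°
λ₂ = λ₁ + atan2(sin θ sin δ cos φ₁, cos δ − sin φ₁ sin φ₂) = -64.58423°

64.584°W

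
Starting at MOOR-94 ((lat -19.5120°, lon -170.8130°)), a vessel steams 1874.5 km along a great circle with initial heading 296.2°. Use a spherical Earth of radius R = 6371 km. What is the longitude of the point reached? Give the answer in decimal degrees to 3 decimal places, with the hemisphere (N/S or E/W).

173.790°E

δ = d/R = 1874.5/6371 = 0.294224 rad
φ₂ = arcsin(sin φ₁ cos δ + cos φ₁ sin δ cos θ)
   = arcsin(-0.33400·0.95703 + 0.94257·0.29000·0.44151) = -11.47666°
λ₂ = λ₁ + atan2(sin θ sin δ cos φ₁, cos δ − sin φ₁ sin φ₂) = 173.78968°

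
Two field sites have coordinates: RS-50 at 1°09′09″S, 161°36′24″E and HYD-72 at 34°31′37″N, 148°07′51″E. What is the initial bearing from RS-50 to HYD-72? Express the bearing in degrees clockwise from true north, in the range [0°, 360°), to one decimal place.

341.8°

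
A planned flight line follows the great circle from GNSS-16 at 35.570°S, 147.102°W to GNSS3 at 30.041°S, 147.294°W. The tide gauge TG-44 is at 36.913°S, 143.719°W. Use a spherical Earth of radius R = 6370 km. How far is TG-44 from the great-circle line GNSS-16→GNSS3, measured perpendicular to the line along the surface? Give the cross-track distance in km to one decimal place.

295.9 km

δ₁₃ = central angle GNSS-16→TG-44 = 0.053073 rad  (haversine)
θ₁₃ = bearing GNSS-16→TG-44 = 117.200°,  θ₁₂ = bearing GNSS-16→GNSS3 = 358.275°
dₓₜ = R·arcsin(sin δ₁₃ · sin(θ₁₃ − θ₁₂)) = 6370·arcsin(0.05305·sin(-241.075°)) = 295.868 km
|dₓₜ| = 295.868 km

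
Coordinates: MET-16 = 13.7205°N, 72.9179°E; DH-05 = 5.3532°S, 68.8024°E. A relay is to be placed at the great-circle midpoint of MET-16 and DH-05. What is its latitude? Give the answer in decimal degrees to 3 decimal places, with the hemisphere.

4.186°N

Bx = cos φ₂ cos Δλ = 0.993071,  By = cos φ₂ sin Δλ = -0.071454
φₘ = atan2(sin φ₁ + sin φ₂, √((cos φ₁ + Bx)² + By²)) = 4.18634°
λₘ = λ₁ + atan2(By, cos φ₁ + Bx) = 70.83485°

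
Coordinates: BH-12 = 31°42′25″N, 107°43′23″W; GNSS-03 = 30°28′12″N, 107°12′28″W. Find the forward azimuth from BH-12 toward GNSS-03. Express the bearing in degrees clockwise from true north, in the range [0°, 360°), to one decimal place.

160.2°

BH-12: φ = +31.70694°, λ = -107.72306°
GNSS-03: φ = +30.47000°, λ = -107.20778°
Δλ = 0.5153°
y = sin Δλ · cos φ₂ = 0.007751
x = cos φ₁ sin φ₂ − sin φ₁ cos φ₂ cos Δλ = -0.021569
θ = atan2(y, x) = 160.2331° → 160.2331° (mod 360°)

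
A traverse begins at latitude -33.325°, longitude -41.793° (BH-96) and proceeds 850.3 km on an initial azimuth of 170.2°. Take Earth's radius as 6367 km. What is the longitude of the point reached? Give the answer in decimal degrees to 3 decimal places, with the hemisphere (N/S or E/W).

40.076°W

δ = d/R = 850.3/6367 = 0.133548 rad
φ₂ = arcsin(sin φ₁ cos δ + cos φ₁ sin δ cos θ)
   = arcsin(-0.54939·0.99110 + 0.83557·0.13315·-0.98541) = -40.85364°
λ₂ = λ₁ + atan2(sin θ sin δ cos φ₁, cos δ − sin φ₁ sin φ₂) = -40.07598°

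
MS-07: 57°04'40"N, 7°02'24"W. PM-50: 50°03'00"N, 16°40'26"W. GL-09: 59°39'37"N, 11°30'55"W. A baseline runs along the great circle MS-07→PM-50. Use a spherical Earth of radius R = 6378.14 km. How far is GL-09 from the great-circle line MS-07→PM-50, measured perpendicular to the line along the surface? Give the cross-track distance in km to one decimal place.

MS-07: φ = +57.07778°, λ = -7.04000°
PM-50: φ = +50.05000°, λ = -16.67389°
GL-09: φ = +59.66028°, λ = -11.51528°
δ₁₃ = central angle MS-07→GL-09 = 0.060881 rad  (haversine)
θ₁₃ = bearing MS-07→GL-09 = 319.624°,  θ₁₂ = bearing MS-07→PM-50 = 223.121°
dₓₜ = R·arcsin(sin δ₁₃ · sin(θ₁₃ − θ₁₂)) = 6378.14·arcsin(0.06084·sin(96.503°)) = 385.804 km
|dₓₜ| = 385.804 km

385.8 km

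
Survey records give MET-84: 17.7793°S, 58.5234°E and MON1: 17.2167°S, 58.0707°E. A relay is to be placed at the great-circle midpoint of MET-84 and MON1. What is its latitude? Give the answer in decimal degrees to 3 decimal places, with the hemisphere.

17.498°S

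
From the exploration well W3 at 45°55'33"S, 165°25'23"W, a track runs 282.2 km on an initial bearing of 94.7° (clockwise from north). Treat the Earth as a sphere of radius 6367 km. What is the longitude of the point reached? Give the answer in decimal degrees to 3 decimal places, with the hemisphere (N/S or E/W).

W3: φ = -45.92583°, λ = -165.42306°
δ = d/R = 282.2/6367 = 0.044322 rad
φ₂ = arcsin(sin φ₁ cos δ + cos φ₁ sin δ cos θ)
   = arcsin(-0.71844·0.99902 + 0.69559·0.04431·-0.08194) = -46.07593°
λ₂ = λ₁ + atan2(sin θ sin δ cos φ₁, cos δ − sin φ₁ sin φ₂) = -161.77334°

161.773°W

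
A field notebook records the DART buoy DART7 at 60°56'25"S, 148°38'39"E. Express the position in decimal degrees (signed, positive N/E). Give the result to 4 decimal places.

lat: 60.9403° S → -60.9403°
lon: 148.6442° E → +148.6442°

-60.9403°, +148.6442°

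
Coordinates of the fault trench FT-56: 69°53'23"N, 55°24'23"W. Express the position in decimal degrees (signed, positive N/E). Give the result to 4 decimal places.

lat: 69.8897° N → +69.8897°
lon: 55.4064° W → -55.4064°

+69.8897°, -55.4064°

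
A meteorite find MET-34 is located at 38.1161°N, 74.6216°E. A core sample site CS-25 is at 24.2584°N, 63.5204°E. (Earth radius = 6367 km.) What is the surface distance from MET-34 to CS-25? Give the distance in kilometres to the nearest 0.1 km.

Δφ = -13.8577°,  Δλ = -11.1012°
a = sin²(Δφ/2) + cos φ₁ cos φ₂ sin²(Δλ/2) = 0.021264
c = 2·arcsin(√a) = 0.292687 rad = 16.7697°
d = R·c = 6367 × 0.292687 = 1863.5 km

1863.5 km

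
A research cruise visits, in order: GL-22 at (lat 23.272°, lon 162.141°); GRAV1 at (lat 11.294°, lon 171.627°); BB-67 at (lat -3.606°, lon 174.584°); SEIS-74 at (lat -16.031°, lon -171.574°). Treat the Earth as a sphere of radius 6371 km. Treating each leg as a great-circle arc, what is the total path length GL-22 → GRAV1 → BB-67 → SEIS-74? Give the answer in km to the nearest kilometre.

5406 km

GL-22→GRAV1: c = 0.261864 rad, d = 1668.34 km
GRAV1→BB-67: c = 0.265075 rad, d = 1688.79 km
BB-67→SEIS-74: c = 0.321627 rad, d = 2049.09 km
Total = 1668.34 + 1688.79 + 2049.09 = 5406.21 km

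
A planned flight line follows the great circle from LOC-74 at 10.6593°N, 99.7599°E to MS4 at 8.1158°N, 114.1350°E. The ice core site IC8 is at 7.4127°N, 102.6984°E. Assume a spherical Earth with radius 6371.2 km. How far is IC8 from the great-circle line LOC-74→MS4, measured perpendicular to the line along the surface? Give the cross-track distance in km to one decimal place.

δ₁₃ = central angle LOC-74→IC8 = 0.075996 rad  (haversine)
θ₁₃ = bearing LOC-74→IC8 = 137.967°,  θ₁₂ = bearing LOC-74→MS4 = 98.936°
dₓₜ = R·arcsin(sin δ₁₃ · sin(θ₁₃ − θ₁₂)) = 6371.2·arcsin(0.07592·sin(39.031°)) = 304.736 km
|dₓₜ| = 304.736 km

304.7 km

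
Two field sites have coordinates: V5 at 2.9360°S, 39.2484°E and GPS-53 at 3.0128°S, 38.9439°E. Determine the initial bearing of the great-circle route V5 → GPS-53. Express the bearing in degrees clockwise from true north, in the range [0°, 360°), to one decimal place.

Δλ = -0.3045°
y = sin Δλ · cos φ₂ = -0.005307
x = cos φ₁ sin φ₂ − sin φ₁ cos φ₂ cos Δλ = -0.001341
θ = atan2(y, x) = -104.1819° → 255.8181° (mod 360°)

255.8°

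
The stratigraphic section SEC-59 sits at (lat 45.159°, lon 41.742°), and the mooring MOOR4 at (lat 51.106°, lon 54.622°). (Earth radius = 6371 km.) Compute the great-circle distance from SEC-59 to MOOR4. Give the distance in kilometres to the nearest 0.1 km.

Δφ = 5.9470°,  Δλ = 12.8800°
a = sin²(Δφ/2) + cos φ₁ cos φ₂ sin²(Δλ/2) = 0.008261
c = 2·arcsin(√a) = 0.182030 rad = 10.4295°
d = R·c = 6371 × 0.182030 = 1159.7 km

1159.7 km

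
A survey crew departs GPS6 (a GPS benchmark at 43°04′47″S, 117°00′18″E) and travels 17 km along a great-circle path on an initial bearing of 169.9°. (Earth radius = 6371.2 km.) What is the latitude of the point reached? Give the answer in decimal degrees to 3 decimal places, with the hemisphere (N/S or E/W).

43.230°S

GPS6: φ = -43.07972°, λ = +117.00500°
δ = d/R = 17/6371.2 = 0.002668 rad
φ₂ = arcsin(sin φ₁ cos δ + cos φ₁ sin δ cos θ)
   = arcsin(-0.68302·1.00000 + 0.73040·0.00267·-0.98450) = -43.23023°
λ₂ = λ₁ + atan2(sin θ sin δ cos φ₁, cos δ − sin φ₁ sin φ₂) = 117.04180°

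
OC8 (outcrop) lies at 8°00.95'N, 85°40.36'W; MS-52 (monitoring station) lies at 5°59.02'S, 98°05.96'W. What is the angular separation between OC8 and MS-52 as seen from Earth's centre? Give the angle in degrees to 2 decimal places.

18.70°

OC8: φ = +8.01583°, λ = -85.67267°
MS-52: φ = -5.98367°, λ = -98.09933°
Δφ = -13.9995°,  Δλ = -12.4267°
a = sin²(Δφ/2) + cos φ₁ cos φ₂ sin²(Δλ/2) = 0.026387
c = 2·arcsin(√a) = 0.326330 rad = 18.6973°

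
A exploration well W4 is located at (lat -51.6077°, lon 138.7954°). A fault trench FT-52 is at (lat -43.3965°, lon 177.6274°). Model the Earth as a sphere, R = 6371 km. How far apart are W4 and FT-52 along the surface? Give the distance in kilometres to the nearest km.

3016 km

Δφ = 8.2112°,  Δλ = 38.8320°
a = sin²(Δφ/2) + cos φ₁ cos φ₂ sin²(Δλ/2) = 0.054993
c = 2·arcsin(√a) = 0.473419 rad = 27.1249°
d = R·c = 6371 × 0.473419 = 3016.2 km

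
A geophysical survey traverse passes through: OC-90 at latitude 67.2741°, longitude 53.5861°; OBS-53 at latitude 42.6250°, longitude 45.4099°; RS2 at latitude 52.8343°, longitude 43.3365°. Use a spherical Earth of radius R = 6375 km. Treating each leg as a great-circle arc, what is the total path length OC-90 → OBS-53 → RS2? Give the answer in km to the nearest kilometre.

3933 km

OC-90→OBS-53: c = 0.437084 rad, d = 2786.41 km
OBS-53→RS2: c = 0.179820 rad, d = 1146.36 km
Total = 2786.41 + 1146.36 = 3932.77 km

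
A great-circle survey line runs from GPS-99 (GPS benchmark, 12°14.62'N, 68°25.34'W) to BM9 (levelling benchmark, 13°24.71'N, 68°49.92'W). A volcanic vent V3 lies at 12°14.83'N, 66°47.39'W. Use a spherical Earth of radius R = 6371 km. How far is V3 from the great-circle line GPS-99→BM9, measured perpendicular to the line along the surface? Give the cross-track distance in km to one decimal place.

GPS-99: φ = +12.24367°, λ = -68.42233°
BM9: φ = +13.41183°, λ = -68.83200°
V3: φ = +12.24717°, λ = -66.78983°
δ₁₃ = central angle GPS-99→V3 = 0.027844 rad  (haversine)
θ₁₃ = bearing GPS-99→V3 = 89.701°,  θ₁₂ = bearing GPS-99→BM9 = 341.168°
dₓₜ = R·arcsin(sin δ₁₃ · sin(θ₁₃ − θ₁₂)) = 6371·arcsin(0.02784·sin(-251.466°)) = 168.193 km
|dₓₜ| = 168.193 km

168.2 km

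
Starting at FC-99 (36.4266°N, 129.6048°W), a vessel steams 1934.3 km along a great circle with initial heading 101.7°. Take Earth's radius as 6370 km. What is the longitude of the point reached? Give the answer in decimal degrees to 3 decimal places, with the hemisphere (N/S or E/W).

109.590°W

δ = d/R = 1934.3/6370 = 0.303658 rad
φ₂ = arcsin(sin φ₁ cos δ + cos φ₁ sin δ cos θ)
   = arcsin(0.59379·0.95425 + 0.80462·0.29901·-0.20279) = 31.18729°
λ₂ = λ₁ + atan2(sin θ sin δ cos φ₁, cos δ − sin φ₁ sin φ₂) = -109.58991°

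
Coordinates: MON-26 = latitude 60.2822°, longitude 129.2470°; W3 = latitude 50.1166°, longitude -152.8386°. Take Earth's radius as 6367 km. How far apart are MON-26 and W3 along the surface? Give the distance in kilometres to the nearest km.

Δφ = -10.1656°,  Δλ = 77.9144°
a = sin²(Δφ/2) + cos φ₁ cos φ₂ sin²(Δλ/2) = 0.133509
c = 2·arcsin(√a) = 0.748102 rad = 42.8631°
d = R·c = 6367 × 0.748102 = 4763.2 km

4763 km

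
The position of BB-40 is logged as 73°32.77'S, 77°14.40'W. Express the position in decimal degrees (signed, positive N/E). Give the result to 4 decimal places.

-73.5462°, -77.2400°

lat: 73.5462° S → -73.5462°
lon: 77.2400° W → -77.2400°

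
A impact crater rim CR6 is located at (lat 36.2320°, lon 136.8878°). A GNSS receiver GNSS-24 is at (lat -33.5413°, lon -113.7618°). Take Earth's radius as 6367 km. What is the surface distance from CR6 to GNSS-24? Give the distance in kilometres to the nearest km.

Δφ = -69.7733°,  Δλ = 109.3504°
a = sin²(Δφ/2) + cos φ₁ cos φ₂ sin²(Δλ/2) = 0.774675
c = 2·arcsin(√a) = 2.152382 rad = 123.3224°
d = R·c = 6367 × 2.152382 = 13704.2 km

13704 km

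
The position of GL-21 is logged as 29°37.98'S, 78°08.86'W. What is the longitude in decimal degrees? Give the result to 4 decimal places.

78° + 8.86′/60 = 78 + 0.14767 = 78.1477°

78.1477°W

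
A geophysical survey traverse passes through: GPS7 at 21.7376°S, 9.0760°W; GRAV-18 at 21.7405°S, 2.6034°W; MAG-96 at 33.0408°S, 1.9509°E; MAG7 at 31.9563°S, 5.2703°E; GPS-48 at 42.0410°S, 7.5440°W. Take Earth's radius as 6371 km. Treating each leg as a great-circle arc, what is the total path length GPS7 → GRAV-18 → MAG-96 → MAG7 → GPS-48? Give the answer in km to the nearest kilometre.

3931 km

GPS7→GRAV-18: c = 0.104926 rad, d = 668.49 km
GRAV-18→MAG-96: c = 0.209404 rad, d = 1334.11 km
MAG-96→MAG7: c = 0.052397 rad, d = 333.82 km
MAG7→GPS-48: c = 0.250227 rad, d = 1594.19 km
Total = 668.49 + 1334.11 + 333.82 + 1594.19 = 3930.61 km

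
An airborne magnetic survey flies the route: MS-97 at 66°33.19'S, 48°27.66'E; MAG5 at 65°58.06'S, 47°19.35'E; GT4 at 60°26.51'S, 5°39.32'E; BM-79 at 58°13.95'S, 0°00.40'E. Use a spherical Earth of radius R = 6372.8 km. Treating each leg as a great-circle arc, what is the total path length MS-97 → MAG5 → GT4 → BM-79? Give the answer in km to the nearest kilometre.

2619 km

MS-97: φ = -66.55317°, λ = +48.46100°
MAG5: φ = -65.96767°, λ = +47.32250°
GT4: φ = -60.44183°, λ = +5.65533°
BM-79: φ = -58.23250°, λ = +0.00667°
MS-97→MAG5: c = 0.012977 rad, d = 82.70 km
MAG5→GT4: c = 0.334639 rad, d = 2132.59 km
GT4→BM-79: c = 0.063327 rad, d = 403.57 km
Total = 82.70 + 2132.59 + 403.57 = 2618.86 km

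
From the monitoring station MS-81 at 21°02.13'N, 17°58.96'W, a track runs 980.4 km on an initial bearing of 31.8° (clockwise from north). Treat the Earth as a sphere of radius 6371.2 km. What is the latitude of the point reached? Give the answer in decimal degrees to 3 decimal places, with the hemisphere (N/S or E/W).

MS-81: φ = +21.03550°, λ = -17.98267°
δ = d/R = 980.4/6371.2 = 0.153880 rad
φ₂ = arcsin(sin φ₁ cos δ + cos φ₁ sin δ cos θ)
   = arcsin(0.35895·0.98818 + 0.93336·0.15327·0.84989) = 28.44336°
λ₂ = λ₁ + atan2(sin θ sin δ cos φ₁, cos δ − sin φ₁ sin φ₂) = -12.71225°

28.443°N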